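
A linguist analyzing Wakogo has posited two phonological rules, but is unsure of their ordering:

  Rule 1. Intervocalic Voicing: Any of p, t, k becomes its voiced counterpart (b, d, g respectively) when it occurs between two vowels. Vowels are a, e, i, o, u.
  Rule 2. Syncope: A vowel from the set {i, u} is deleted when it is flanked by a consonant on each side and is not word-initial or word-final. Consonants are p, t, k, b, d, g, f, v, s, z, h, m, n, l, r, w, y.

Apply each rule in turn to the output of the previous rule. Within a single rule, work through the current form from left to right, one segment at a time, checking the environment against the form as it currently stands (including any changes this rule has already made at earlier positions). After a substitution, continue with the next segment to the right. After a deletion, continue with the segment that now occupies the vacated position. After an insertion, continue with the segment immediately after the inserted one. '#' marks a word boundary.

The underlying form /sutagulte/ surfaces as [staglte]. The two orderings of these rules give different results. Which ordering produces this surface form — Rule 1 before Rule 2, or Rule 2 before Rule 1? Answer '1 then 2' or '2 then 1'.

Order 1 then 2:
  1 Intervocalic Voicing: [sutagulte] → [sudagulte]
  2 Syncope: [sudagulte] → [sdaglte]
  result: [sdaglte]
Order 2 then 1:
  2 Syncope: [sutagulte] → [staglte]
  1 Intervocalic Voicing: no change — [staglte]
  result: [staglte]

2 then 1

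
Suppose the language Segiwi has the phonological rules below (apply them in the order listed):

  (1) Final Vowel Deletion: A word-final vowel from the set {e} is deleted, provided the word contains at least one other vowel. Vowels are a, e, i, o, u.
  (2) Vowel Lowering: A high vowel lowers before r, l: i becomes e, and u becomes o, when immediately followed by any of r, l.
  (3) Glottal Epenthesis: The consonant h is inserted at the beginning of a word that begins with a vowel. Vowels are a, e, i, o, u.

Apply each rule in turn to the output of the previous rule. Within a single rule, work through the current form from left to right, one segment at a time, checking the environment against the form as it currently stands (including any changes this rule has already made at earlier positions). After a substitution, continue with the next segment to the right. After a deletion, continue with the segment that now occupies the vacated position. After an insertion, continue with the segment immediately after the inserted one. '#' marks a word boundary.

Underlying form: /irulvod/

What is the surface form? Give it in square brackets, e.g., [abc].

(1) Final Vowel Deletion: no change — [irulvod]
(2) Vowel Lowering: [irulvod] → [erolvod]
(3) Glottal Epenthesis: [erolvod] → [herolvod]

[herolvod]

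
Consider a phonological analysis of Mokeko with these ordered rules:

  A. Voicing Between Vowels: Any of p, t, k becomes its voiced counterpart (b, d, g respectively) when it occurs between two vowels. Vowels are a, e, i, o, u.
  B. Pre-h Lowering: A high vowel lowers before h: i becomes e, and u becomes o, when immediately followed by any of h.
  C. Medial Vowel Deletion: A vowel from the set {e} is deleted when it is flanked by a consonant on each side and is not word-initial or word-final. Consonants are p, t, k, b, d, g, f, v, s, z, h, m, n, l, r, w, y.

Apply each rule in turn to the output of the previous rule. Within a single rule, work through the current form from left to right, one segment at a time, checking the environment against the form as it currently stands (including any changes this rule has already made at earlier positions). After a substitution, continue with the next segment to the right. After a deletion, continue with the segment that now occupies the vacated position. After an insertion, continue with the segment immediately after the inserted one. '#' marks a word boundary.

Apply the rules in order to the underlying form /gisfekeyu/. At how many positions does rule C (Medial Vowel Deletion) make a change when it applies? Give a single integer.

2

A Voicing Between Vowels: [gisfekeyu] → [gisfegeyu]
B Pre-h Lowering: no change — [gisfegeyu]
C Medial Vowel Deletion: [gisfegeyu] → [gisfgyu]
Rule C changed 2 position(s).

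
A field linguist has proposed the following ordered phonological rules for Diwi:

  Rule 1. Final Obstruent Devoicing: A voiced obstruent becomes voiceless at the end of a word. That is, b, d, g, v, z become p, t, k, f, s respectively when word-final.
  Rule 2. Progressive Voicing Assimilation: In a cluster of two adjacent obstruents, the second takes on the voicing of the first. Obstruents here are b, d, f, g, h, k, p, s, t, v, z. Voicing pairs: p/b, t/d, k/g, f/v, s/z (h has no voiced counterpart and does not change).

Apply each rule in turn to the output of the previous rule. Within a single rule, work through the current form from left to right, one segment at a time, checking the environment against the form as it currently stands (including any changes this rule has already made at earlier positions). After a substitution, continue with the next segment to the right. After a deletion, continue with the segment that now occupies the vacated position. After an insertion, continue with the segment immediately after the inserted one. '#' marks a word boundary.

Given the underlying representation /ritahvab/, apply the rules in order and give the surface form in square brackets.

Rule 1 Final Obstruent Devoicing: [ritahvab] → [ritahvap]
Rule 2 Progressive Voicing Assimilation: [ritahvap] → [ritahfap]

[ritahfap]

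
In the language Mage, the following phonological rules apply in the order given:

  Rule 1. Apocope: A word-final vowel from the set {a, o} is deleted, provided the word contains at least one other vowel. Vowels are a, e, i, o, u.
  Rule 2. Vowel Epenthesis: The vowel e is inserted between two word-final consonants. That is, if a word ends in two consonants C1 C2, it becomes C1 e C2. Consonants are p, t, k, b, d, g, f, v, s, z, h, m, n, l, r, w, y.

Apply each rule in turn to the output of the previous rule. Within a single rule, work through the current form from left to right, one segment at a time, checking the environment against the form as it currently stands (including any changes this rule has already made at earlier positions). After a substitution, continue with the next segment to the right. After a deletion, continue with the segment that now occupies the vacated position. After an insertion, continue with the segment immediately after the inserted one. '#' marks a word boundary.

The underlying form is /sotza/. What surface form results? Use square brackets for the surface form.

[sotez]

Rule 1 Apocope: [sotza] → [sotz]
Rule 2 Vowel Epenthesis: [sotz] → [sotez]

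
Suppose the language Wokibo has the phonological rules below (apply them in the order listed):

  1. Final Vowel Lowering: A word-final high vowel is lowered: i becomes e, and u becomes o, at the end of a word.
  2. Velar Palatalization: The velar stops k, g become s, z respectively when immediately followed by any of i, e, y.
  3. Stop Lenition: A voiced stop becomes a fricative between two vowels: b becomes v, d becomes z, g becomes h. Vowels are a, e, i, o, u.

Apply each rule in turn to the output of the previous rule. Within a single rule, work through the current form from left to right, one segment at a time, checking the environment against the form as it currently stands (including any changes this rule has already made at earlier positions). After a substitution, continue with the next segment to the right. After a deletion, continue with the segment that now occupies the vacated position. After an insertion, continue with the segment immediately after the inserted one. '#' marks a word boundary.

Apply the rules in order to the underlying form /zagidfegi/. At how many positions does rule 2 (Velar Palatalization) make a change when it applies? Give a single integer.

2

1 Final Vowel Lowering: [zagidfegi] → [zagidfege]
2 Velar Palatalization: [zagidfege] → [zazidfeze]
3 Stop Lenition: no change — [zazidfeze]
Rule 2 changed 2 position(s).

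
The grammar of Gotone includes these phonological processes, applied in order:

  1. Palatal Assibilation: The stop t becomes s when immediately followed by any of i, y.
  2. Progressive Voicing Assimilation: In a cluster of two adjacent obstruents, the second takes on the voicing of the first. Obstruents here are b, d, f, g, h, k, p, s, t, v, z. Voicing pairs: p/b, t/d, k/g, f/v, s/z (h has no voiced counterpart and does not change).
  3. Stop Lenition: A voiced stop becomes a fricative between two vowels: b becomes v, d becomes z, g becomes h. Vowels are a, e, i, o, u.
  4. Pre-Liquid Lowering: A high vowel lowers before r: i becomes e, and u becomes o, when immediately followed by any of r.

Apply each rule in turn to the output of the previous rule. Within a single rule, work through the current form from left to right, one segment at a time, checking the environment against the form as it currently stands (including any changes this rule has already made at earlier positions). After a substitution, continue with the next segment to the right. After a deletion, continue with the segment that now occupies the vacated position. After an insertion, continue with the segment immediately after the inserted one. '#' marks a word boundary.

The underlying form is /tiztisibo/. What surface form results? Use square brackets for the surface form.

1 Palatal Assibilation: [tiztisibo] → [sizsisibo]
2 Progressive Voicing Assimilation: [sizsisibo] → [sizzisibo]
3 Stop Lenition: [sizzisibo] → [sizzisivo]
4 Pre-Liquid Lowering: no change — [sizzisivo]

[sizzisivo]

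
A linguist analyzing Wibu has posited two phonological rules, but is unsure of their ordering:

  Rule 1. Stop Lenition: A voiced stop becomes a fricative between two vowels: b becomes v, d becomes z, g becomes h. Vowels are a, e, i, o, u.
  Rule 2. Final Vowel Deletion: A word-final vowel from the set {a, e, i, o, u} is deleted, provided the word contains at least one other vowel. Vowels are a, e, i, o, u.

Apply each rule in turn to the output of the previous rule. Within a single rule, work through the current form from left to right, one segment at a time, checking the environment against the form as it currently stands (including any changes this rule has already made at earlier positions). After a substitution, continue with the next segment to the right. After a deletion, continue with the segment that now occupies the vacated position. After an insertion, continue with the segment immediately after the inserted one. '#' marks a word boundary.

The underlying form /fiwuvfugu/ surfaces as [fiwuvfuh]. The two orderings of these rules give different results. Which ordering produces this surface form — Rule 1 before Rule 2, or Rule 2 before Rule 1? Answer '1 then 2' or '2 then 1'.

Order 1 then 2:
  1 Stop Lenition: [fiwuvfugu] → [fiwuvfuhu]
  2 Final Vowel Deletion: [fiwuvfuhu] → [fiwuvfuh]
  result: [fiwuvfuh]
Order 2 then 1:
  2 Final Vowel Deletion: [fiwuvfugu] → [fiwuvfug]
  1 Stop Lenition: no change — [fiwuvfug]
  result: [fiwuvfug]

1 then 2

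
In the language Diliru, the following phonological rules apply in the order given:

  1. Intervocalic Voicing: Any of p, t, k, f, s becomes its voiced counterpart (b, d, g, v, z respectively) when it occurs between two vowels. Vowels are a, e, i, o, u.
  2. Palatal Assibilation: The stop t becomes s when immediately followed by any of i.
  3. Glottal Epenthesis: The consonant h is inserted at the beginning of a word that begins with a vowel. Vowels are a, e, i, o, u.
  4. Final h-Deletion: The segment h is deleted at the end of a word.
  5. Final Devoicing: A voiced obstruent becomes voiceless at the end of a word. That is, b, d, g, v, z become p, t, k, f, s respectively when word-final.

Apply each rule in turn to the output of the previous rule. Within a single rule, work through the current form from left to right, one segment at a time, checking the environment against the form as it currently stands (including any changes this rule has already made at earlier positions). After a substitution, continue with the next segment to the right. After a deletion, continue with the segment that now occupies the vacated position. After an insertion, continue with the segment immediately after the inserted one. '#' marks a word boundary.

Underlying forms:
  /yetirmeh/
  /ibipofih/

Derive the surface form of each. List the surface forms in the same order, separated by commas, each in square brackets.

[yedirme], [hibibovi]

/yetirmeh/:
  1 Intervocalic Voicing: [yetirmeh] → [yedirmeh]
  2 Palatal Assibilation: no change — [yedirmeh]
  3 Glottal Epenthesis: no change — [yedirmeh]
  4 Final h-Deletion: [yedirmeh] → [yedirme]
  5 Final Devoicing: no change — [yedirme]
/ibipofih/:
  1 Intervocalic Voicing: [ibipofih] → [ibibovih]
  2 Palatal Assibilation: no change — [ibibovih]
  3 Glottal Epenthesis: [ibibovih] → [hibibovih]
  4 Final h-Deletion: [hibibovih] → [hibibovi]
  5 Final Devoicing: no change — [hibibovi]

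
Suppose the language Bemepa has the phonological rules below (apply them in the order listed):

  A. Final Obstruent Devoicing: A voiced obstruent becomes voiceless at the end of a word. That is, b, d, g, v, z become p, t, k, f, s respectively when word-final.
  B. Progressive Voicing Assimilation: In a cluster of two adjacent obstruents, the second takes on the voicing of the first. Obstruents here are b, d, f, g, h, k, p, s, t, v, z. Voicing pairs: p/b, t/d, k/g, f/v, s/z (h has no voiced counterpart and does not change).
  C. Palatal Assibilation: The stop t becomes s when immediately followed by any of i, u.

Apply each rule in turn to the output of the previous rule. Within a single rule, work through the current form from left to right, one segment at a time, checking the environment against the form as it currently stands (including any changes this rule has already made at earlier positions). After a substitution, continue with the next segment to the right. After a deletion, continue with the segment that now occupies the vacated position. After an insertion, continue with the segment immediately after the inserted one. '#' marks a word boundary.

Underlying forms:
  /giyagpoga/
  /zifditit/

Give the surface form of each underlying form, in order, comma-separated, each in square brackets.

/giyagpoga/:
  A Final Obstruent Devoicing: no change — [giyagpoga]
  B Progressive Voicing Assimilation: [giyagpoga] → [giyagboga]
  C Palatal Assibilation: no change — [giyagboga]
/zifditit/:
  A Final Obstruent Devoicing: no change — [zifditit]
  B Progressive Voicing Assimilation: [zifditit] → [ziftitit]
  C Palatal Assibilation: [ziftitit] → [zifsisit]

[giyagboga], [zifsisit]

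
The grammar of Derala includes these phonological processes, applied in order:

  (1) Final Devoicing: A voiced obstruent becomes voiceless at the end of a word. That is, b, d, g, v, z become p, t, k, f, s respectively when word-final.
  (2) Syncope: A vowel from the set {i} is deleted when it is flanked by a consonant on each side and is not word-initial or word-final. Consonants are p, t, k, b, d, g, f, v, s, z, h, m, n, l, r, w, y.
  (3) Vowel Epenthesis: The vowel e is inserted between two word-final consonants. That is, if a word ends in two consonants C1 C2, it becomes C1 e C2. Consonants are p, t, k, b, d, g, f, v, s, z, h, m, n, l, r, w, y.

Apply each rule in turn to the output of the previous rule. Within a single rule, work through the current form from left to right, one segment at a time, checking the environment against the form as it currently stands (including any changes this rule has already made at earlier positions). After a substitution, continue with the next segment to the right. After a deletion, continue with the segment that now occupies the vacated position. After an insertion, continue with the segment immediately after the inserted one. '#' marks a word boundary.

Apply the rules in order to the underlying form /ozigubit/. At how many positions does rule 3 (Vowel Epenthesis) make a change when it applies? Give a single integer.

1

(1) Final Devoicing: no change — [ozigubit]
(2) Syncope: [ozigubit] → [ozgubt]
(3) Vowel Epenthesis: [ozgubt] → [ozgubet]
Rule 3 changed 1 position(s).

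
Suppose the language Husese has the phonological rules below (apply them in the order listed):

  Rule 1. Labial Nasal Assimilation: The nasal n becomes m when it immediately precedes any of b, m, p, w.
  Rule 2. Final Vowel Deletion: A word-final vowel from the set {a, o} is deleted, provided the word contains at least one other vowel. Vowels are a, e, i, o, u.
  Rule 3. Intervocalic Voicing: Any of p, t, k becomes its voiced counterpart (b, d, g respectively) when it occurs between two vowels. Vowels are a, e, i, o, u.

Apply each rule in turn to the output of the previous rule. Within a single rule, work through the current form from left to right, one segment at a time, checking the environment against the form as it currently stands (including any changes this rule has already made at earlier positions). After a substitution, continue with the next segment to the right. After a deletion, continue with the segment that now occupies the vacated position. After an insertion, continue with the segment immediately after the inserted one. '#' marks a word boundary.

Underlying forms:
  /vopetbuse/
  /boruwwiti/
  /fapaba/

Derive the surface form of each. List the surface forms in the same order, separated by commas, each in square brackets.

/vopetbuse/:
  Rule 1 Labial Nasal Assimilation: no change — [vopetbuse]
  Rule 2 Final Vowel Deletion: no change — [vopetbuse]
  Rule 3 Intervocalic Voicing: [vopetbuse] → [vobetbuse]
/boruwwiti/:
  Rule 1 Labial Nasal Assimilation: no change — [boruwwiti]
  Rule 2 Final Vowel Deletion: no change — [boruwwiti]
  Rule 3 Intervocalic Voicing: [boruwwiti] → [boruwwidi]
/fapaba/:
  Rule 1 Labial Nasal Assimilation: no change — [fapaba]
  Rule 2 Final Vowel Deletion: [fapaba] → [fapab]
  Rule 3 Intervocalic Voicing: [fapab] → [fabab]

[vobetbuse], [boruwwidi], [fabab]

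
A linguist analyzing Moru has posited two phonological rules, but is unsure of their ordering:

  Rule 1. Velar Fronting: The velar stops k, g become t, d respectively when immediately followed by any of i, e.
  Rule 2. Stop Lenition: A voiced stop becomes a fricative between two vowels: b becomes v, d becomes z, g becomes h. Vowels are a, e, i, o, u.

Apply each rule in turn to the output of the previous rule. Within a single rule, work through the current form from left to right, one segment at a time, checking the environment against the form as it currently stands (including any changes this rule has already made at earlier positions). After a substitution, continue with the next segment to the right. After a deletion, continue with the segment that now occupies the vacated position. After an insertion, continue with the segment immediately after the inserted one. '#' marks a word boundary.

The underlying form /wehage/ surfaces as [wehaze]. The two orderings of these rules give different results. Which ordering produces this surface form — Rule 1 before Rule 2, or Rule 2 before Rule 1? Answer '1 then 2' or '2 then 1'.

Order 1 then 2:
  1 Velar Fronting: [wehage] → [wehade]
  2 Stop Lenition: [wehade] → [wehaze]
  result: [wehaze]
Order 2 then 1:
  2 Stop Lenition: [wehage] → [wehahe]
  1 Velar Fronting: no change — [wehahe]
  result: [wehahe]

1 then 2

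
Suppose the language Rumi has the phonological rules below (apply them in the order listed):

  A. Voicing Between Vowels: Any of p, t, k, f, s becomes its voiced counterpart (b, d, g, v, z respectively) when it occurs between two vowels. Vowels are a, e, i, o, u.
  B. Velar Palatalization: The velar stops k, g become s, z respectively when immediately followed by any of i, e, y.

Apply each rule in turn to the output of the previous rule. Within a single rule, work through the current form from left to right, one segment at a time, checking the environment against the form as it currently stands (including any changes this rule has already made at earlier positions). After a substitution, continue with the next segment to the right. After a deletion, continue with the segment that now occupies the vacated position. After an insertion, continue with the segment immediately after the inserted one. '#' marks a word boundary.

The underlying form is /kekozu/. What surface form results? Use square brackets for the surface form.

[segozu]

A Voicing Between Vowels: [kekozu] → [kegozu]
B Velar Palatalization: [kegozu] → [segozu]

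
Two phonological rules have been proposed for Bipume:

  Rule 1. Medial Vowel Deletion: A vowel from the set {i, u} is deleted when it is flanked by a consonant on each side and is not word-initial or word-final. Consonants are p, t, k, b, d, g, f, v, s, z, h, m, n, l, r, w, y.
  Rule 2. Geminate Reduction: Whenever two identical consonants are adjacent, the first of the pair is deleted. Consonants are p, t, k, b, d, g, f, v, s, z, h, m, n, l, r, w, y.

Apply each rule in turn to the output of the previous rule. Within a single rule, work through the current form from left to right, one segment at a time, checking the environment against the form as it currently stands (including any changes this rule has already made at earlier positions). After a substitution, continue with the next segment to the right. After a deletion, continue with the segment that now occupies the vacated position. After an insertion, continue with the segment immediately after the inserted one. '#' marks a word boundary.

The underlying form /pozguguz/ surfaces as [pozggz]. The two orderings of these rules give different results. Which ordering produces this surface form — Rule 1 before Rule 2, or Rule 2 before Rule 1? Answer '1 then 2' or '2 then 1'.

2 then 1

Order 1 then 2:
  1 Medial Vowel Deletion: [pozguguz] → [pozggz]
  2 Geminate Reduction: [pozggz] → [pozgz]
  result: [pozgz]
Order 2 then 1:
  2 Geminate Reduction: no change — [pozguguz]
  1 Medial Vowel Deletion: [pozguguz] → [pozggz]
  result: [pozggz]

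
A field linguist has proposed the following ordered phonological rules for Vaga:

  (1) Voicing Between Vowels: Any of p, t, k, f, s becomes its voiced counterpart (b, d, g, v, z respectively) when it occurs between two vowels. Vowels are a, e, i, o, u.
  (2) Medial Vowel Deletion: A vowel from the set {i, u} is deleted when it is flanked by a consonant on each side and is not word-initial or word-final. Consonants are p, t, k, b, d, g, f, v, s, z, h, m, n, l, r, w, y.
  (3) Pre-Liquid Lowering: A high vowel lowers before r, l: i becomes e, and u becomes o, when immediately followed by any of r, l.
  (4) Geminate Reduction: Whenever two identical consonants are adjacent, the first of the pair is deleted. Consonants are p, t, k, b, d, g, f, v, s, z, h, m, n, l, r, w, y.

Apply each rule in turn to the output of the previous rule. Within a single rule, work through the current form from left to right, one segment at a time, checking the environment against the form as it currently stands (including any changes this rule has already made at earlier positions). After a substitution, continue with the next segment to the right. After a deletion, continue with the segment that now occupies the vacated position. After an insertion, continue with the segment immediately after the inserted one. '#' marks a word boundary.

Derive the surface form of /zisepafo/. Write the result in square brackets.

[zebavo]

(1) Voicing Between Vowels: [zisepafo] → [zizebavo]
(2) Medial Vowel Deletion: [zizebavo] → [zzebavo]
(3) Pre-Liquid Lowering: no change — [zzebavo]
(4) Geminate Reduction: [zzebavo] → [zebavo]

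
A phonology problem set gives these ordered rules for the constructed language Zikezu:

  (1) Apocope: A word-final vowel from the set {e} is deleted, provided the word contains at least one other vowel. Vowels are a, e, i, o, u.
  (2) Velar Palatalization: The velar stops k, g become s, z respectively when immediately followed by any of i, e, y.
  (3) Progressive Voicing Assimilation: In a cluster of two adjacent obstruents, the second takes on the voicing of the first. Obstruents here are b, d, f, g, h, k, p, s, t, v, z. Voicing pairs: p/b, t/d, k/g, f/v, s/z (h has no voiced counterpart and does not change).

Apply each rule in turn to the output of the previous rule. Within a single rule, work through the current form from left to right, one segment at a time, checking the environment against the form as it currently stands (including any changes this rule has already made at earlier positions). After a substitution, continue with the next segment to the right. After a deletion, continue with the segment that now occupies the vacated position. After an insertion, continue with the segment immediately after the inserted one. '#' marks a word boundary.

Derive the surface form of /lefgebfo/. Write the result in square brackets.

(1) Apocope: no change — [lefgebfo]
(2) Velar Palatalization: [lefgebfo] → [lefzebfo]
(3) Progressive Voicing Assimilation: [lefzebfo] → [lefsebvo]

[lefsebvo]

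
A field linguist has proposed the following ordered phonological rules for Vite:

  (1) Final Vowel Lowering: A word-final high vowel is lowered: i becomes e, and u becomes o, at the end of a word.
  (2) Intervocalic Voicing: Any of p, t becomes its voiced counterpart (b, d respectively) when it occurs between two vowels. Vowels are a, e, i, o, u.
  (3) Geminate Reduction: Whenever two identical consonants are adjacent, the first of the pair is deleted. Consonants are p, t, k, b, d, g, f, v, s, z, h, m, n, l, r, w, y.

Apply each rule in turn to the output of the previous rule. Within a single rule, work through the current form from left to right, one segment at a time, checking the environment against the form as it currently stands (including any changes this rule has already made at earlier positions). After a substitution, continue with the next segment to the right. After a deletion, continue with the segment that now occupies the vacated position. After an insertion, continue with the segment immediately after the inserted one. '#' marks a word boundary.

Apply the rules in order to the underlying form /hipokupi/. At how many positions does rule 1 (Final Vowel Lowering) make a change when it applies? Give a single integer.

(1) Final Vowel Lowering: [hipokupi] → [hipokupe]
(2) Intervocalic Voicing: [hipokupe] → [hibokube]
(3) Geminate Reduction: no change — [hibokube]
Rule 1 changed 1 position(s).

1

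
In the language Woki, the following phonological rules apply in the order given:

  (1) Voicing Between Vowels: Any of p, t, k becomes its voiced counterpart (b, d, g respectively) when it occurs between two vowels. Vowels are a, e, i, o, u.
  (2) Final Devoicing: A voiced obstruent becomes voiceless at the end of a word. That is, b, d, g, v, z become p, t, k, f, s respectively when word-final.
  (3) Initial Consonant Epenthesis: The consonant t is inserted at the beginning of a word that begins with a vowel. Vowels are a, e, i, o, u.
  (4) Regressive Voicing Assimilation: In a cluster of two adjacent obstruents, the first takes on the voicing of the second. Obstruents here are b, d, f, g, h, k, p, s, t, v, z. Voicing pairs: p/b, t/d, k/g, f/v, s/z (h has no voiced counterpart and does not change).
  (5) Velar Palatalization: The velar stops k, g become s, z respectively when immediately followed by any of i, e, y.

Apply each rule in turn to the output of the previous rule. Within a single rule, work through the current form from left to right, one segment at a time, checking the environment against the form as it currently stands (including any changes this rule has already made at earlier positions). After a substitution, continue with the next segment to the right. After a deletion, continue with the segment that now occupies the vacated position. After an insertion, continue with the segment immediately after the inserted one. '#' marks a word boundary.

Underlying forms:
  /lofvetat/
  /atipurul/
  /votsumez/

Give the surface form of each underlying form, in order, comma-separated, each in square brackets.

/lofvetat/:
  (1) Voicing Between Vowels: [lofvetat] → [lofvedat]
  (2) Final Devoicing: no change — [lofvedat]
  (3) Initial Consonant Epenthesis: no change — [lofvedat]
  (4) Regressive Voicing Assimilation: [lofvedat] → [lovvedat]
  (5) Velar Palatalization: no change — [lovvedat]
/atipurul/:
  (1) Voicing Between Vowels: [atipurul] → [adiburul]
  (2) Final Devoicing: no change — [adiburul]
  (3) Initial Consonant Epenthesis: [adiburul] → [tadiburul]
  (4) Regressive Voicing Assimilation: no change — [tadiburul]
  (5) Velar Palatalization: no change — [tadiburul]
/votsumez/:
  (1) Voicing Between Vowels: no change — [votsumez]
  (2) Final Devoicing: [votsumez] → [votsumes]
  (3) Initial Consonant Epenthesis: no change — [votsumes]
  (4) Regressive Voicing Assimilation: no change — [votsumes]
  (5) Velar Palatalization: no change — [votsumes]

[lovvedat], [tadiburul], [votsumes]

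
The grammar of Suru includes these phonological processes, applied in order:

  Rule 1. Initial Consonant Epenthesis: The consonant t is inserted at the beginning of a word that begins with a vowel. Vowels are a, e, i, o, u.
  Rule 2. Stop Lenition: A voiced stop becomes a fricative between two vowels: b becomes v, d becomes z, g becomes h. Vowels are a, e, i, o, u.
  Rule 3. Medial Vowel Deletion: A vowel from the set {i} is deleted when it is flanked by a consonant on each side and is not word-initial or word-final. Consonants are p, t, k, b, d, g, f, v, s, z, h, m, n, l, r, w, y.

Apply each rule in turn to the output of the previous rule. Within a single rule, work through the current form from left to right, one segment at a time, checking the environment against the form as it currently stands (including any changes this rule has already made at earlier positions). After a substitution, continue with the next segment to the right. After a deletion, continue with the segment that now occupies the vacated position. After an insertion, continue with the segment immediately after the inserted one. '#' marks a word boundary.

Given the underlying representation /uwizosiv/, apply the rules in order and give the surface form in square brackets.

Rule 1 Initial Consonant Epenthesis: [uwizosiv] → [tuwizosiv]
Rule 2 Stop Lenition: no change — [tuwizosiv]
Rule 3 Medial Vowel Deletion: [tuwizosiv] → [tuwzosv]

[tuwzosv]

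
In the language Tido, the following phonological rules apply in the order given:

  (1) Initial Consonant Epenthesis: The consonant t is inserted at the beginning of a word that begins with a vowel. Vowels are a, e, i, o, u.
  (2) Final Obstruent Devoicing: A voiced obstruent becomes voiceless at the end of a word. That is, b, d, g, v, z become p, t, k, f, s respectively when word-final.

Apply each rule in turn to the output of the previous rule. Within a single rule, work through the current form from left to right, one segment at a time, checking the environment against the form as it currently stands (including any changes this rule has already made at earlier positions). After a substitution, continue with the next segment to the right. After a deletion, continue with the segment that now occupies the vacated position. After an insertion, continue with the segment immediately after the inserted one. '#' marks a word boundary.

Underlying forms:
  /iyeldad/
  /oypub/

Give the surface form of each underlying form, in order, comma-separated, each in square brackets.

/iyeldad/:
  (1) Initial Consonant Epenthesis: [iyeldad] → [tiyeldad]
  (2) Final Obstruent Devoicing: [tiyeldad] → [tiyeldat]
/oypub/:
  (1) Initial Consonant Epenthesis: [oypub] → [toypub]
  (2) Final Obstruent Devoicing: [toypub] → [toypup]

[tiyeldat], [toypup]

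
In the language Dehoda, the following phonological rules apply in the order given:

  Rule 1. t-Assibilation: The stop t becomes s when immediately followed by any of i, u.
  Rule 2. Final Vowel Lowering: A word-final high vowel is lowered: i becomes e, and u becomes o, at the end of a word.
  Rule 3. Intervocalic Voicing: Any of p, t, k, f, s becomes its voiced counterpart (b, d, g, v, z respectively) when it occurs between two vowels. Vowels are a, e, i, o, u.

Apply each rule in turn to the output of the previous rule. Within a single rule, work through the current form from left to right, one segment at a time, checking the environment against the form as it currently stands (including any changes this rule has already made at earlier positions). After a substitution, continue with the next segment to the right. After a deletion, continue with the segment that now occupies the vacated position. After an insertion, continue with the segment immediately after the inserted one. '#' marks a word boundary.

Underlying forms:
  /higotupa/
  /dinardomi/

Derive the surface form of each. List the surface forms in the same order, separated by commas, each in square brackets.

/higotupa/:
  Rule 1 t-Assibilation: [higotupa] → [higosupa]
  Rule 2 Final Vowel Lowering: no change — [higosupa]
  Rule 3 Intervocalic Voicing: [higosupa] → [higozuba]
/dinardomi/:
  Rule 1 t-Assibilation: no change — [dinardomi]
  Rule 2 Final Vowel Lowering: [dinardomi] → [dinardome]
  Rule 3 Intervocalic Voicing: no change — [dinardome]

[higozuba], [dinardome]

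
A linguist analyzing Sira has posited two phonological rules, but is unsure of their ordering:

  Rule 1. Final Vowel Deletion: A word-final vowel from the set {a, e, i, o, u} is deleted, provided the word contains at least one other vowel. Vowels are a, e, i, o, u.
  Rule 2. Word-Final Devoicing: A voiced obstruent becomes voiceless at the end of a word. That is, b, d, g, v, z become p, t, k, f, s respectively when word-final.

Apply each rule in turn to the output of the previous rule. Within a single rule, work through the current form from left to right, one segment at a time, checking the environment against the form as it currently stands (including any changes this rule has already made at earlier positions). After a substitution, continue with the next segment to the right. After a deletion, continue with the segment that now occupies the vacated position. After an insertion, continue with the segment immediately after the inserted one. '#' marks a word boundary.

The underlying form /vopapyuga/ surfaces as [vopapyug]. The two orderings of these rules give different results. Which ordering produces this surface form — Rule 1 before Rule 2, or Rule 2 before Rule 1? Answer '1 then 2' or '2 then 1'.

2 then 1

Order 1 then 2:
  1 Final Vowel Deletion: [vopapyuga] → [vopapyug]
  2 Word-Final Devoicing: [vopapyug] → [vopapyuk]
  result: [vopapyuk]
Order 2 then 1:
  2 Word-Final Devoicing: no change — [vopapyuga]
  1 Final Vowel Deletion: [vopapyuga] → [vopapyug]
  result: [vopapyug]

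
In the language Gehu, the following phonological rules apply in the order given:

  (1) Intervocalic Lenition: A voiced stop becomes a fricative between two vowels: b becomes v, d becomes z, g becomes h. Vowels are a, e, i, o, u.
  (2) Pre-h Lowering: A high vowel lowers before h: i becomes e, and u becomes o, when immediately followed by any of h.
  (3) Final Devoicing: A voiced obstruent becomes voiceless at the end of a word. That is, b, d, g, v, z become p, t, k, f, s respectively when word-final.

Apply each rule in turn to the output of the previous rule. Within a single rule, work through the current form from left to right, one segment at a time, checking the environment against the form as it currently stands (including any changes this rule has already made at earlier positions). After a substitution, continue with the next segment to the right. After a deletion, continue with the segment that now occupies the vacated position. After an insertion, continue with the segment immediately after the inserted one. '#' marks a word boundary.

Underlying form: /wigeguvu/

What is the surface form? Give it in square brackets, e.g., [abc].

(1) Intervocalic Lenition: [wigeguvu] → [wihehuvu]
(2) Pre-h Lowering: [wihehuvu] → [wehehuvu]
(3) Final Devoicing: no change — [wehehuvu]

[wehehuvu]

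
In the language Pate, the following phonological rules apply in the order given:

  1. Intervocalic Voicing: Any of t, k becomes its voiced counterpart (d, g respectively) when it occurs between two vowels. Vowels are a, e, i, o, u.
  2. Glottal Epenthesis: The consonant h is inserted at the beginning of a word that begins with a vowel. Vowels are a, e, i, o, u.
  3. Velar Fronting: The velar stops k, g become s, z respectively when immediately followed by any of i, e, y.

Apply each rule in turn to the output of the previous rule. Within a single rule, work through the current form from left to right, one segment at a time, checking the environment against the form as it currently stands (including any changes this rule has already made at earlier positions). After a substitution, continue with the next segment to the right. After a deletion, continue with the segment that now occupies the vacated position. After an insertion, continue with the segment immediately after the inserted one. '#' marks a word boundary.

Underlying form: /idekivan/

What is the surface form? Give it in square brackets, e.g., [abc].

[hidezivan]

1 Intervocalic Voicing: [idekivan] → [idegivan]
2 Glottal Epenthesis: [idegivan] → [hidegivan]
3 Velar Fronting: [hidegivan] → [hidezivan]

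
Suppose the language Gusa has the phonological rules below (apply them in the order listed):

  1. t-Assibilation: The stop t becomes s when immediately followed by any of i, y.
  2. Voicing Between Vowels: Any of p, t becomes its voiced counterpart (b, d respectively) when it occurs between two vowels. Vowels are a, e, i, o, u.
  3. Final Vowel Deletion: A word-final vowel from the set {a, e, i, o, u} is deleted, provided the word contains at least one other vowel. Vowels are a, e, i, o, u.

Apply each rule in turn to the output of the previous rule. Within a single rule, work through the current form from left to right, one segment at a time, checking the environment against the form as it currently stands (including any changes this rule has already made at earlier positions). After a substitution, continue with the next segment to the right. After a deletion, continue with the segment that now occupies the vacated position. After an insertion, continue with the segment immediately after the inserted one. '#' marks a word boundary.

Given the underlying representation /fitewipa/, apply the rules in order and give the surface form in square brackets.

1 t-Assibilation: no change — [fitewipa]
2 Voicing Between Vowels: [fitewipa] → [fidewiba]
3 Final Vowel Deletion: [fidewiba] → [fidewib]

[fidewib]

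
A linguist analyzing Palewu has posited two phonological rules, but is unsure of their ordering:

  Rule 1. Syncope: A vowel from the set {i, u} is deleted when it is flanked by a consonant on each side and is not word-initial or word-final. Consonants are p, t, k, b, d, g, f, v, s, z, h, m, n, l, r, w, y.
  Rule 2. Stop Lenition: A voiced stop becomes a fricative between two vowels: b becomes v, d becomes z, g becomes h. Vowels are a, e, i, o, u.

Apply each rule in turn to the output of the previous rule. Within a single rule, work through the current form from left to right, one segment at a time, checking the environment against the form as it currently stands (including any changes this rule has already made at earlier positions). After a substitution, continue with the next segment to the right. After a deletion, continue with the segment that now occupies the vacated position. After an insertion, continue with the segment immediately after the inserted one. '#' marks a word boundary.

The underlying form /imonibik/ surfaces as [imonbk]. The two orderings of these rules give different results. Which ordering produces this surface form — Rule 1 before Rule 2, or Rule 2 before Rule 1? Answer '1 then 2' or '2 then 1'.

1 then 2

Order 1 then 2:
  1 Syncope: [imonibik] → [imonbk]
  2 Stop Lenition: no change — [imonbk]
  result: [imonbk]
Order 2 then 1:
  2 Stop Lenition: [imonibik] → [imonivik]
  1 Syncope: [imonivik] → [imonvk]
  result: [imonvk]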